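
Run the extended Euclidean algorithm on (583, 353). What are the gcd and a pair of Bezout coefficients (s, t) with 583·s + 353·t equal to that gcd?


Euclidean algorithm on (583, 353) — divide until remainder is 0:
  583 = 1 · 353 + 230
  353 = 1 · 230 + 123
  230 = 1 · 123 + 107
  123 = 1 · 107 + 16
  107 = 6 · 16 + 11
  16 = 1 · 11 + 5
  11 = 2 · 5 + 1
  5 = 5 · 1 + 0
gcd(583, 353) = 1.
Track Bezout coefficients alongside the remainders: start with r₀ = 583 = a·1 + b·0 (s = 1, t = 0) and r₁ = 353 = a·0 + b·1 (s = 0, t = 1); each new remainder r_{k+1} = r_{k-1} − q_k·r_k inherits s_{k+1} = s_{k-1} − q_k·s_k, t_{k+1} = t_{k-1} − q_k·t_k, so r_k = a·s_k + b·t_k at every step:
  q = 1: r = 230, s = 1 − 1·0 = 1, t = 0 − 1·1 = -1  (check: 583·1 + 353·(-1) = 230)
  q = 1: r = 123, s = 0 − 1·1 = -1, t = 1 − 1·(-1) = 2  (check: 583·(-1) + 353·2 = 123)
  q = 1: r = 107, s = 1 − 1·(-1) = 2, t = -1 − 1·2 = -3  (check: 583·2 + 353·(-3) = 107)
  q = 1: r = 16, s = -1 − 1·2 = -3, t = 2 − 1·(-3) = 5  (check: 583·(-3) + 353·5 = 16)
  q = 6: r = 11, s = 2 − 6·(-3) = 20, t = -3 − 6·5 = -33  (check: 583·20 + 353·(-33) = 11)
  q = 1: r = 5, s = -3 − 1·20 = -23, t = 5 − 1·(-33) = 38  (check: 583·(-23) + 353·38 = 5)
  q = 2: r = 1, s = 20 − 2·(-23) = 66, t = -33 − 2·38 = -109  (check: 583·66 + 353·(-109) = 1)
The row with r = 1 (the gcd) gives the Bezout coefficients s = 66, t = -109.
Result: 583 · (66) + 353 · (-109) = 1.

gcd(583, 353) = 1; s = 66, t = -109 (check: 583·66 + 353·(-109) = 1).


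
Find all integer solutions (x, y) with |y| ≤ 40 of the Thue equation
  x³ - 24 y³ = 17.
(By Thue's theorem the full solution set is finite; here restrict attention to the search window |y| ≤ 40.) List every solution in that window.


The equation is x³ - 24y³ = 17. For fixed y, x³ = 24·y³ + 17, so a solution requires the RHS to be a perfect cube.
Strategy: iterate y from -40 to 40, compute RHS = 24·y³ + 17, and check whether it is a (positive or negative) perfect cube.
Check small values of y:
  y = 0: RHS = 17 is not a perfect cube.
  y = 1: RHS = 41 is not a perfect cube.
  y = -1: RHS = -7 is not a perfect cube.
  y = 2: RHS = 209 is not a perfect cube.
  y = -2: RHS = -175 is not a perfect cube.
  y = 3: RHS = 665 is not a perfect cube.
  y = -3: RHS = -631 is not a perfect cube.
Continuing the search up to |y| = 40 finds no solutions either.
No (x, y) in the scanned range satisfies the equation.

No integer solutions with |y| ≤ 40.


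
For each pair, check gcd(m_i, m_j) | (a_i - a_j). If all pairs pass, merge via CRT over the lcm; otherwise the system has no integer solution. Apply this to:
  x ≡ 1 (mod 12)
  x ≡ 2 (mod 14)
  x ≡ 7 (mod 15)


Moduli 12, 14, 15 are not pairwise coprime, so CRT works modulo lcm(m_i) when all pairwise compatibility conditions hold.
Pairwise compatibility: gcd(m_i, m_j) must divide a_i - a_j for every pair.
Merge one congruence at a time:
  Start: x ≡ 1 (mod 12).
  Combine with x ≡ 2 (mod 14): gcd(12, 14) = 2, and 2 - 1 = 1 is NOT divisible by 2.
    ⇒ system is inconsistent (no integer solution).

No solution (the system is inconsistent).


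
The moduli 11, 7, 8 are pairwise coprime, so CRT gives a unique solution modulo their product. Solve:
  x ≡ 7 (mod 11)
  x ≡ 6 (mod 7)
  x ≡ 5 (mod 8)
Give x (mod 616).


Moduli 11, 7, 8 are pairwise coprime; by CRT there is a unique solution modulo M = 11 · 7 · 8 = 616.
Solve pairwise, accumulating the modulus:
  Start with x ≡ 7 (mod 11).
  Combine with x ≡ 6 (mod 7): since gcd(11, 7) = 1, we get a unique residue mod 77.
    Write x = 7 + 11·t and substitute into x ≡ 6 (mod 7): 11·t ≡ 6 − 7 = -1 (mod 7).
    Reduce coefficients mod 7: 4·t ≡ 6 (mod 7).
    The inverse of 4 mod 7 is 2 (since 4·2 = 8 = 1·7 + 1), so t ≡ 2·6 = 12 ≡ 5 (mod 7).
    Then x = 7 + 11·5 = 62, valid modulo lcm(11, 7) = 77: x ≡ 62 (mod 77).
  Combine with x ≡ 5 (mod 8): since gcd(77, 8) = 1, we get a unique residue mod 616.
    Write x = 62 + 77·t and substitute into x ≡ 5 (mod 8): 77·t ≡ 5 − 62 = -57 (mod 8).
    Reduce coefficients mod 8: 5·t ≡ 7 (mod 8).
    The inverse of 5 mod 8 is 5 (since 5·5 = 25 = 3·8 + 1), so t ≡ 5·7 = 35 ≡ 3 (mod 8).
    Then x = 62 + 77·3 = 293, valid modulo lcm(77, 8) = 616: x ≡ 293 (mod 616).
Verify: 293 mod 11 = 7 ✓, 293 mod 7 = 6 ✓, 293 mod 8 = 5 ✓.

x ≡ 293 (mod 616).


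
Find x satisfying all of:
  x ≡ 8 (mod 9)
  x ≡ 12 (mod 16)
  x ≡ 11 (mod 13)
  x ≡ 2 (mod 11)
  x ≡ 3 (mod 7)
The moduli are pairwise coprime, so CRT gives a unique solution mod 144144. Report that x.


Product of moduli M = 9 · 16 · 13 · 11 · 7 = 144144.
Merge one congruence at a time:
  Start: x ≡ 8 (mod 9).
  Combine with x ≡ 12 (mod 16); new modulus lcm = 144.
    Write x = 8 + 9·t and substitute into x ≡ 12 (mod 16): 9·t ≡ 12 − 8 = 4 (mod 16).
    The inverse of 9 mod 16 is 9 (since 9·9 = 81 = 5·16 + 1), so t ≡ 9·4 = 36 ≡ 4 (mod 16).
    Then x = 8 + 9·4 = 44, valid modulo lcm(9, 16) = 144: x ≡ 44 (mod 144).
  Combine with x ≡ 11 (mod 13); new modulus lcm = 1872.
    Write x = 44 + 144·t and substitute into x ≡ 11 (mod 13): 144·t ≡ 11 − 44 = -33 (mod 13).
    Reduce coefficients mod 13: 1·t ≡ 6 (mod 13).
    So t ≡ 6 (mod 13).
    Then x = 44 + 144·6 = 908, valid modulo lcm(144, 13) = 1872: x ≡ 908 (mod 1872).
  Combine with x ≡ 2 (mod 11); new modulus lcm = 20592.
    Write x = 908 + 1872·t and substitute into x ≡ 2 (mod 11): 1872·t ≡ 2 − 908 = -906 (mod 11).
    Reduce coefficients mod 11: 2·t ≡ 7 (mod 11).
    The inverse of 2 mod 11 is 6 (since 2·6 = 12 = 1·11 + 1), so t ≡ 6·7 = 42 ≡ 9 (mod 11).
    Then x = 908 + 1872·9 = 17756, valid modulo lcm(1872, 11) = 20592: x ≡ 17756 (mod 20592).
  Combine with x ≡ 3 (mod 7); new modulus lcm = 144144.
    Write x = 17756 + 20592·t and substitute into x ≡ 3 (mod 7): 20592·t ≡ 3 − 17756 = -17753 (mod 7).
    Reduce coefficients mod 7: 5·t ≡ 6 (mod 7).
    The inverse of 5 mod 7 is 3 (since 5·3 = 15 = 2·7 + 1), so t ≡ 3·6 = 18 ≡ 4 (mod 7).
    Then x = 17756 + 20592·4 = 100124, valid modulo lcm(20592, 7) = 144144: x ≡ 100124 (mod 144144).
Verify against each original: 100124 mod 9 = 8, 100124 mod 16 = 12, 100124 mod 13 = 11, 100124 mod 11 = 2, 100124 mod 7 = 3.

x ≡ 100124 (mod 144144).


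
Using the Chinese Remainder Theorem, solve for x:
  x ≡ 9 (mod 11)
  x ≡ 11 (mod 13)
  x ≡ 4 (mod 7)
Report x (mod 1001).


Moduli 11, 13, 7 are pairwise coprime; by CRT there is a unique solution modulo M = 11 · 13 · 7 = 1001.
Solve pairwise, accumulating the modulus:
  Start with x ≡ 9 (mod 11).
  Combine with x ≡ 11 (mod 13): since gcd(11, 13) = 1, we get a unique residue mod 143.
    Write x = 9 + 11·t and substitute into x ≡ 11 (mod 13): 11·t ≡ 11 − 9 = 2 (mod 13).
    The inverse of 11 mod 13 is 6 (since 11·6 = 66 = 5·13 + 1), so t ≡ 6·2 = 12 ≡ 12 (mod 13).
    Then x = 9 + 11·12 = 141, valid modulo lcm(11, 13) = 143: x ≡ 141 (mod 143).
  Combine with x ≡ 4 (mod 7): since gcd(143, 7) = 1, we get a unique residue mod 1001.
    Write x = 141 + 143·t and substitute into x ≡ 4 (mod 7): 143·t ≡ 4 − 141 = -137 (mod 7).
    Reduce coefficients mod 7: 3·t ≡ 3 (mod 7).
    The inverse of 3 mod 7 is 5 (since 3·5 = 15 = 2·7 + 1), so t ≡ 5·3 = 15 ≡ 1 (mod 7).
    Then x = 141 + 143·1 = 284, valid modulo lcm(143, 7) = 1001: x ≡ 284 (mod 1001).
Verify: 284 mod 11 = 9 ✓, 284 mod 13 = 11 ✓, 284 mod 7 = 4 ✓.

x ≡ 284 (mod 1001).


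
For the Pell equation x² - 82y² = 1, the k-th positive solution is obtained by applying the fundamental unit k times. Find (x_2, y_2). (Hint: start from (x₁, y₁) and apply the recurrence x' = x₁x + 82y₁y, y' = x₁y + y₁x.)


Step 1: Find the fundamental solution (x₁, y₁) of x² - 82y² = 1.
  Expand √82 as a continued fraction. a₀ = ⌊√82⌋ = 9; iterate m_{k+1} = d_k·a_k − m_k, d_{k+1} = (82 − m_{k+1}²)/d_k, a_{k+1} = ⌊(a₀ + m_{k+1})/d_{k+1}⌋ (starting m₀ = 0, d₀ = 1), with convergents p_k = a_k·p_{k-1} + p_{k-2}, q_k = a_k·q_{k-1} + q_{k-2} (p₋₁ = 1, q₋₁ = 0):
  k = 0: a₀ = 9; p₀/q₀ = 9/1; p₀² − 82·q₀² = 81 − 82 = -1.
  k = 1: m = 9, d = 1, a = ⌊(9 + 9)/1⌋ = 18; p/q = (18·9 + 1)/(18·1 + 0) = 163/18; p² − 82·q² = 26569 − 26568 = 1.
  The first convergent with p² − 82·q² = 1 gives the fundamental solution (x₁, y₁) = (163, 18).
Step 2: Apply the recurrence (x_{n+1}, y_{n+1}) = (x₁x_n + 82y₁y_n, x₁y_n + y₁x_n) repeatedly.
  From (x_1, y_1) = (163, 18): x_2 = 163·163 + 82·18·18 = 53137; y_2 = 163·18 + 18·163 = 5868.
Step 3: Verify x_2² - 82·y_2² = 2823540769 - 2823540768 = 1 (should be 1). ✓

(x_1, y_1) = (163, 18); (x_2, y_2) = (53137, 5868).


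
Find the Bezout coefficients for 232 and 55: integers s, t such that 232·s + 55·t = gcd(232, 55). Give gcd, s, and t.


Euclidean algorithm on (232, 55) — divide until remainder is 0:
  232 = 4 · 55 + 12
  55 = 4 · 12 + 7
  12 = 1 · 7 + 5
  7 = 1 · 5 + 2
  5 = 2 · 2 + 1
  2 = 2 · 1 + 0
gcd(232, 55) = 1.
Track Bezout coefficients alongside the remainders: start with r₀ = 232 = a·1 + b·0 (s = 1, t = 0) and r₁ = 55 = a·0 + b·1 (s = 0, t = 1); each new remainder r_{k+1} = r_{k-1} − q_k·r_k inherits s_{k+1} = s_{k-1} − q_k·s_k, t_{k+1} = t_{k-1} − q_k·t_k, so r_k = a·s_k + b·t_k at every step:
  q = 4: r = 12, s = 1 − 4·0 = 1, t = 0 − 4·1 = -4  (check: 232·1 + 55·(-4) = 12)
  q = 4: r = 7, s = 0 − 4·1 = -4, t = 1 − 4·(-4) = 17  (check: 232·(-4) + 55·17 = 7)
  q = 1: r = 5, s = 1 − 1·(-4) = 5, t = -4 − 1·17 = -21  (check: 232·5 + 55·(-21) = 5)
  q = 1: r = 2, s = -4 − 1·5 = -9, t = 17 − 1·(-21) = 38  (check: 232·(-9) + 55·38 = 2)
  q = 2: r = 1, s = 5 − 2·(-9) = 23, t = -21 − 2·38 = -97  (check: 232·23 + 55·(-97) = 1)
The row with r = 1 (the gcd) gives the Bezout coefficients s = 23, t = -97.
Result: 232 · (23) + 55 · (-97) = 1.

gcd(232, 55) = 1; s = 23, t = -97 (check: 232·23 + 55·(-97) = 1).


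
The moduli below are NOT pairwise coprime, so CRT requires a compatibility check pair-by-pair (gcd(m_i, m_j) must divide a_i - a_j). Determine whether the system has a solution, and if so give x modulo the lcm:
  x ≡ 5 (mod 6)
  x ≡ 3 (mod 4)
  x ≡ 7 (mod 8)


Moduli 6, 4, 8 are not pairwise coprime, so CRT works modulo lcm(m_i) when all pairwise compatibility conditions hold.
Pairwise compatibility: gcd(m_i, m_j) must divide a_i - a_j for every pair.
Merge one congruence at a time:
  Start: x ≡ 5 (mod 6).
  Combine with x ≡ 3 (mod 4): gcd(6, 4) = 2; 3 - 5 = -2, which IS divisible by 2, so compatible.
    Write x = 5 + 6·t and substitute into x ≡ 3 (mod 4): 6·t ≡ 3 − 5 = -2 (mod 4).
    Divide the congruence (and modulus) by g = 2: 3·t ≡ -1 (mod 2).
    Reduce coefficients mod 2: 1·t ≡ 1 (mod 2).
    So t ≡ 1 (mod 2).
    Then x = 5 + 6·1 = 11, valid modulo lcm(6, 4) = 12: x ≡ 11 (mod 12).
  Combine with x ≡ 7 (mod 8): gcd(12, 8) = 4; 7 - 11 = -4, which IS divisible by 4, so compatible.
    Write x = 11 + 12·t and substitute into x ≡ 7 (mod 8): 12·t ≡ 7 − 11 = -4 (mod 8).
    Divide the congruence (and modulus) by g = 4: 3·t ≡ -1 (mod 2).
    Reduce coefficients mod 2: 1·t ≡ 1 (mod 2).
    So t ≡ 1 (mod 2).
    Then x = 11 + 12·1 = 23, valid modulo lcm(12, 8) = 24: x ≡ 23 (mod 24).
Verify: 23 mod 6 = 5, 23 mod 4 = 3, 23 mod 8 = 7.

x ≡ 23 (mod 24).


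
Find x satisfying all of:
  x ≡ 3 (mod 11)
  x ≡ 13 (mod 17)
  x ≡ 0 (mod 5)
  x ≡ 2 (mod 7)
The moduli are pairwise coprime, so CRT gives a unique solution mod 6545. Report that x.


Product of moduli M = 11 · 17 · 5 · 7 = 6545.
Merge one congruence at a time:
  Start: x ≡ 3 (mod 11).
  Combine with x ≡ 13 (mod 17); new modulus lcm = 187.
    Write x = 3 + 11·t and substitute into x ≡ 13 (mod 17): 11·t ≡ 13 − 3 = 10 (mod 17).
    The inverse of 11 mod 17 is 14 (since 11·14 = 154 = 9·17 + 1), so t ≡ 14·10 = 140 ≡ 4 (mod 17).
    Then x = 3 + 11·4 = 47, valid modulo lcm(11, 17) = 187: x ≡ 47 (mod 187).
  Combine with x ≡ 0 (mod 5); new modulus lcm = 935.
    Write x = 47 + 187·t and substitute into x ≡ 0 (mod 5): 187·t ≡ 0 − 47 = -47 (mod 5).
    Reduce coefficients mod 5: 2·t ≡ 3 (mod 5).
    The inverse of 2 mod 5 is 3 (since 2·3 = 6 = 1·5 + 1), so t ≡ 3·3 = 9 ≡ 4 (mod 5).
    Then x = 47 + 187·4 = 795, valid modulo lcm(187, 5) = 935: x ≡ 795 (mod 935).
  Combine with x ≡ 2 (mod 7); new modulus lcm = 6545.
    Write x = 795 + 935·t and substitute into x ≡ 2 (mod 7): 935·t ≡ 2 − 795 = -793 (mod 7).
    Reduce coefficients mod 7: 4·t ≡ 5 (mod 7).
    The inverse of 4 mod 7 is 2 (since 4·2 = 8 = 1·7 + 1), so t ≡ 2·5 = 10 ≡ 3 (mod 7).
    Then x = 795 + 935·3 = 3600, valid modulo lcm(935, 7) = 6545: x ≡ 3600 (mod 6545).
Verify against each original: 3600 mod 11 = 3, 3600 mod 17 = 13, 3600 mod 5 = 0, 3600 mod 7 = 2.

x ≡ 3600 (mod 6545).


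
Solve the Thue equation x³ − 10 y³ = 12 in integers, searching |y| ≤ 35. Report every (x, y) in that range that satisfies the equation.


The equation is x³ - 10y³ = 12. For fixed y, x³ = 10·y³ + 12, so a solution requires the RHS to be a perfect cube.
Strategy: iterate y from -35 to 35, compute RHS = 10·y³ + 12, and check whether it is a (positive or negative) perfect cube.
Check small values of y:
  y = 0: RHS = 12 is not a perfect cube.
  y = 1: RHS = 22 is not a perfect cube.
  y = -1: RHS = 2 is not a perfect cube.
  y = 2: RHS = 92 is not a perfect cube.
  y = -2: RHS = -68 is not a perfect cube.
  y = 3: RHS = 282 is not a perfect cube.
  y = -3: RHS = -258 is not a perfect cube.
Continuing the search up to |y| = 35 finds no solutions either.
No (x, y) in the scanned range satisfies the equation.

No integer solutions with |y| ≤ 35.


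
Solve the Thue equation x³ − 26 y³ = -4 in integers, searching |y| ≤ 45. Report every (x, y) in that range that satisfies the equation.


The equation is x³ - 26y³ = -4. For fixed y, x³ = 26·y³ − 4, so a solution requires the RHS to be a perfect cube.
Strategy: iterate y from -45 to 45, compute RHS = 26·y³ − 4, and check whether it is a (positive or negative) perfect cube.
Check small values of y:
  y = 0: RHS = -4 is not a perfect cube.
  y = 1: RHS = 22 is not a perfect cube.
  y = -1: RHS = -30 is not a perfect cube.
  y = 2: RHS = 204 is not a perfect cube.
  y = -2: RHS = -212 is not a perfect cube.
  y = 3: RHS = 698 is not a perfect cube.
  y = -3: RHS = -706 is not a perfect cube.
Continuing the search up to |y| = 45 finds no solutions either.
No (x, y) in the scanned range satisfies the equation.

No integer solutions with |y| ≤ 45.


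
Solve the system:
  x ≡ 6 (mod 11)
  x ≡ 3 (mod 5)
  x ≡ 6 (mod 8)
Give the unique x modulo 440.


Moduli 11, 5, 8 are pairwise coprime; by CRT there is a unique solution modulo M = 11 · 5 · 8 = 440.
Solve pairwise, accumulating the modulus:
  Start with x ≡ 6 (mod 11).
  Combine with x ≡ 3 (mod 5): since gcd(11, 5) = 1, we get a unique residue mod 55.
    Write x = 6 + 11·t and substitute into x ≡ 3 (mod 5): 11·t ≡ 3 − 6 = -3 (mod 5).
    Reduce coefficients mod 5: 1·t ≡ 2 (mod 5).
    So t ≡ 2 (mod 5).
    Then x = 6 + 11·2 = 28, valid modulo lcm(11, 5) = 55: x ≡ 28 (mod 55).
  Combine with x ≡ 6 (mod 8): since gcd(55, 8) = 1, we get a unique residue mod 440.
    Write x = 28 + 55·t and substitute into x ≡ 6 (mod 8): 55·t ≡ 6 − 28 = -22 (mod 8).
    Reduce coefficients mod 8: 7·t ≡ 2 (mod 8).
    The inverse of 7 mod 8 is 7 (since 7·7 = 49 = 6·8 + 1), so t ≡ 7·2 = 14 ≡ 6 (mod 8).
    Then x = 28 + 55·6 = 358, valid modulo lcm(55, 8) = 440: x ≡ 358 (mod 440).
Verify: 358 mod 11 = 6 ✓, 358 mod 5 = 3 ✓, 358 mod 8 = 6 ✓.

x ≡ 358 (mod 440).


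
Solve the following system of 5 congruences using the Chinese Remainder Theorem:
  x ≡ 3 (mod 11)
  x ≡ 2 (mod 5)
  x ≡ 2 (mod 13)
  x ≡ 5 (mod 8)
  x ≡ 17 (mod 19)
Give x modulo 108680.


Product of moduli M = 11 · 5 · 13 · 8 · 19 = 108680.
Merge one congruence at a time:
  Start: x ≡ 3 (mod 11).
  Combine with x ≡ 2 (mod 5); new modulus lcm = 55.
    Write x = 3 + 11·t and substitute into x ≡ 2 (mod 5): 11·t ≡ 2 − 3 = -1 (mod 5).
    Reduce coefficients mod 5: 1·t ≡ 4 (mod 5).
    So t ≡ 4 (mod 5).
    Then x = 3 + 11·4 = 47, valid modulo lcm(11, 5) = 55: x ≡ 47 (mod 55).
  Combine with x ≡ 2 (mod 13); new modulus lcm = 715.
    Write x = 47 + 55·t and substitute into x ≡ 2 (mod 13): 55·t ≡ 2 − 47 = -45 (mod 13).
    Reduce coefficients mod 13: 3·t ≡ 7 (mod 13).
    The inverse of 3 mod 13 is 9 (since 3·9 = 27 = 2·13 + 1), so t ≡ 9·7 = 63 ≡ 11 (mod 13).
    Then x = 47 + 55·11 = 652, valid modulo lcm(55, 13) = 715: x ≡ 652 (mod 715).
  Combine with x ≡ 5 (mod 8); new modulus lcm = 5720.
    Write x = 652 + 715·t and substitute into x ≡ 5 (mod 8): 715·t ≡ 5 − 652 = -647 (mod 8).
    Reduce coefficients mod 8: 3·t ≡ 1 (mod 8).
    The inverse of 3 mod 8 is 3 (since 3·3 = 9 = 1·8 + 1), so t ≡ 3·1 = 3 ≡ 3 (mod 8).
    Then x = 652 + 715·3 = 2797, valid modulo lcm(715, 8) = 5720: x ≡ 2797 (mod 5720).
  Combine with x ≡ 17 (mod 19); new modulus lcm = 108680.
    Write x = 2797 + 5720·t and substitute into x ≡ 17 (mod 19): 5720·t ≡ 17 − 2797 = -2780 (mod 19).
    Reduce coefficients mod 19: 1·t ≡ 13 (mod 19).
    So t ≡ 13 (mod 19).
    Then x = 2797 + 5720·13 = 77157, valid modulo lcm(5720, 19) = 108680: x ≡ 77157 (mod 108680).
Verify against each original: 77157 mod 11 = 3, 77157 mod 5 = 2, 77157 mod 13 = 2, 77157 mod 8 = 5, 77157 mod 19 = 17.

x ≡ 77157 (mod 108680).


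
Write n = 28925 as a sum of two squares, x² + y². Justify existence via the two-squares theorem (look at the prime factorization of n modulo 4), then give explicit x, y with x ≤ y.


Step 1: Factor n = 28925 = 5^2 · 13 · 89.
Step 2: Check the mod-4 condition on each prime factor: 5 ≡ 1 (mod 4), exponent 2; 13 ≡ 1 (mod 4), exponent 1; 89 ≡ 1 (mod 4), exponent 1.
All primes ≡ 3 (mod 4) appear to even exponent (or don't appear), so by the two-squares theorem n IS expressible as a sum of two squares.
Step 3: Build a representation. Group n = k² · m with k = 5 and m = 13 · 89 = 1157 (a product of primes ≡ 1 (mod 4)); a representation of m scales to one of n via (k·x)² + (k·y)² = k²(x² + y²). Each prime p ≡ 1 (mod 4) is itself a sum of two squares; find a² by testing p − a² for a perfect square:
  13: 13 − 1² = 12, 13 − 2² = 9 = 3² ⇒ 13 = 2² + 3².
  89: 89 − 1² = 88, 89 − 2² = 85, 89 − 3² = 80, 89 − 4² = 73, 89 − 5² = 64 = 8² ⇒ 89 = 5² + 8².
  Combine using the Brahmagupta–Fibonacci identity (a² + b²)(c² + d²) = (ac − bd)² + (ad + bc)² = (ac + bd)² + (ad − bc)²:
  13 · 89 = 1157: from (2² + 3²)(5² + 8²), take (2·5 − 3·8, 2·8 + 3·5) = (10 − 24, 16 + 15) = (-14, 31); dropping signs (only squares matter) gives (14, 31); check 14² + 31² = 196 + 961 = 1157 ✓.
  Scale by k = 5: (5·14, 5·31) = (70, 155).
Step 4: Order so x ≤ y and verify: 70² + 155² = 4900 + 24025 = 28925 = n. ✓

n = 28925 = 70² + 155² (one valid representation with x ≤ y).


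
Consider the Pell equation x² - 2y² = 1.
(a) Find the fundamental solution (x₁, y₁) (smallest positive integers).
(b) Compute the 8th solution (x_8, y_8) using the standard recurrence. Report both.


Step 1: Find the fundamental solution (x₁, y₁) of x² - 2y² = 1.
  Expand √2 as a continued fraction. a₀ = ⌊√2⌋ = 1; iterate m_{k+1} = d_k·a_k − m_k, d_{k+1} = (2 − m_{k+1}²)/d_k, a_{k+1} = ⌊(a₀ + m_{k+1})/d_{k+1}⌋ (starting m₀ = 0, d₀ = 1), with convergents p_k = a_k·p_{k-1} + p_{k-2}, q_k = a_k·q_{k-1} + q_{k-2} (p₋₁ = 1, q₋₁ = 0):
  k = 0: a₀ = 1; p₀/q₀ = 1/1; p₀² − 2·q₀² = 1 − 2 = -1.
  k = 1: m = 1, d = 1, a = ⌊(1 + 1)/1⌋ = 2; p/q = (2·1 + 1)/(2·1 + 0) = 3/2; p² − 2·q² = 9 − 8 = 1.
  The first convergent with p² − 2·q² = 1 gives the fundamental solution (x₁, y₁) = (3, 2).
Step 2: Apply the recurrence (x_{n+1}, y_{n+1}) = (x₁x_n + 2y₁y_n, x₁y_n + y₁x_n) repeatedly.
  From (x_1, y_1) = (3, 2): x_2 = 3·3 + 2·2·2 = 17; y_2 = 3·2 + 2·3 = 12.
  From (x_2, y_2) = (17, 12): x_3 = 3·17 + 2·2·12 = 99; y_3 = 3·12 + 2·17 = 70.
  From (x_3, y_3) = (99, 70): x_4 = 3·99 + 2·2·70 = 577; y_4 = 3·70 + 2·99 = 408.
  From (x_4, y_4) = (577, 408): x_5 = 3·577 + 2·2·408 = 3363; y_5 = 3·408 + 2·577 = 2378.
  From (x_5, y_5) = (3363, 2378): x_6 = 3·3363 + 2·2·2378 = 19601; y_6 = 3·2378 + 2·3363 = 13860.
  From (x_6, y_6) = (19601, 13860): x_7 = 3·19601 + 2·2·13860 = 114243; y_7 = 3·13860 + 2·19601 = 80782.
  From (x_7, y_7) = (114243, 80782): x_8 = 3·114243 + 2·2·80782 = 665857; y_8 = 3·80782 + 2·114243 = 470832.
Step 3: Verify x_8² - 2·y_8² = 443365544449 - 443365544448 = 1 (should be 1). ✓

(x_1, y_1) = (3, 2); (x_8, y_8) = (665857, 470832).


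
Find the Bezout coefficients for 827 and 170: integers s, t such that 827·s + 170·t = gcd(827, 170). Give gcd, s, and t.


Euclidean algorithm on (827, 170) — divide until remainder is 0:
  827 = 4 · 170 + 147
  170 = 1 · 147 + 23
  147 = 6 · 23 + 9
  23 = 2 · 9 + 5
  9 = 1 · 5 + 4
  5 = 1 · 4 + 1
  4 = 4 · 1 + 0
gcd(827, 170) = 1.
Track Bezout coefficients alongside the remainders: start with r₀ = 827 = a·1 + b·0 (s = 1, t = 0) and r₁ = 170 = a·0 + b·1 (s = 0, t = 1); each new remainder r_{k+1} = r_{k-1} − q_k·r_k inherits s_{k+1} = s_{k-1} − q_k·s_k, t_{k+1} = t_{k-1} − q_k·t_k, so r_k = a·s_k + b·t_k at every step:
  q = 4: r = 147, s = 1 − 4·0 = 1, t = 0 − 4·1 = -4  (check: 827·1 + 170·(-4) = 147)
  q = 1: r = 23, s = 0 − 1·1 = -1, t = 1 − 1·(-4) = 5  (check: 827·(-1) + 170·5 = 23)
  q = 6: r = 9, s = 1 − 6·(-1) = 7, t = -4 − 6·5 = -34  (check: 827·7 + 170·(-34) = 9)
  q = 2: r = 5, s = -1 − 2·7 = -15, t = 5 − 2·(-34) = 73  (check: 827·(-15) + 170·73 = 5)
  q = 1: r = 4, s = 7 − 1·(-15) = 22, t = -34 − 1·73 = -107  (check: 827·22 + 170·(-107) = 4)
  q = 1: r = 1, s = -15 − 1·22 = -37, t = 73 − 1·(-107) = 180  (check: 827·(-37) + 170·180 = 1)
The row with r = 1 (the gcd) gives the Bezout coefficients s = -37, t = 180.
Result: 827 · (-37) + 170 · (180) = 1.

gcd(827, 170) = 1; s = -37, t = 180 (check: 827·(-37) + 170·180 = 1).


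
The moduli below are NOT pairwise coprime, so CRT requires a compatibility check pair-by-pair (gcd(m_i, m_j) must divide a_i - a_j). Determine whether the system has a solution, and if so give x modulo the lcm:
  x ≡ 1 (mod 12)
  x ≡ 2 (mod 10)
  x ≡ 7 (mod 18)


Moduli 12, 10, 18 are not pairwise coprime, so CRT works modulo lcm(m_i) when all pairwise compatibility conditions hold.
Pairwise compatibility: gcd(m_i, m_j) must divide a_i - a_j for every pair.
Merge one congruence at a time:
  Start: x ≡ 1 (mod 12).
  Combine with x ≡ 2 (mod 10): gcd(12, 10) = 2, and 2 - 1 = 1 is NOT divisible by 2.
    ⇒ system is inconsistent (no integer solution).

No solution (the system is inconsistent).


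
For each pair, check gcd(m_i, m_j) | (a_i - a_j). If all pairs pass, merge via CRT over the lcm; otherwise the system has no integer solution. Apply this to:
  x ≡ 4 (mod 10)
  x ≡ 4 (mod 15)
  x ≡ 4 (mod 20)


Moduli 10, 15, 20 are not pairwise coprime, so CRT works modulo lcm(m_i) when all pairwise compatibility conditions hold.
Pairwise compatibility: gcd(m_i, m_j) must divide a_i - a_j for every pair.
Merge one congruence at a time:
  Start: x ≡ 4 (mod 10).
  Combine with x ≡ 4 (mod 15): gcd(10, 15) = 5; 4 - 4 = 0, which IS divisible by 5, so compatible.
    Write x = 4 + 10·t and substitute into x ≡ 4 (mod 15): 10·t ≡ 4 − 4 = 0 (mod 15).
    Divide the congruence (and modulus) by g = 5: 2·t ≡ 0 (mod 3).
    The inverse of 2 mod 3 is 2 (since 2·2 = 4 = 1·3 + 1), so t ≡ 2·0 = 0 ≡ 0 (mod 3).
    Then x = 4 + 10·0 = 4, valid modulo lcm(10, 15) = 30: x ≡ 4 (mod 30).
  Combine with x ≡ 4 (mod 20): gcd(30, 20) = 10; 4 - 4 = 0, which IS divisible by 10, so compatible.
    Write x = 4 + 30·t and substitute into x ≡ 4 (mod 20): 30·t ≡ 4 − 4 = 0 (mod 20).
    Divide the congruence (and modulus) by g = 10: 3·t ≡ 0 (mod 2).
    Reduce coefficients mod 2: 1·t ≡ 0 (mod 2).
    So t ≡ 0 (mod 2).
    Then x = 4 + 30·0 = 4, valid modulo lcm(30, 20) = 60: x ≡ 4 (mod 60).
Verify: 4 mod 10 = 4, 4 mod 15 = 4, 4 mod 20 = 4.

x ≡ 4 (mod 60).


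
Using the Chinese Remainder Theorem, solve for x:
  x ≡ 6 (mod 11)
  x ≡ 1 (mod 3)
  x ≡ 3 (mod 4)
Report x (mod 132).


Moduli 11, 3, 4 are pairwise coprime; by CRT there is a unique solution modulo M = 11 · 3 · 4 = 132.
Solve pairwise, accumulating the modulus:
  Start with x ≡ 6 (mod 11).
  Combine with x ≡ 1 (mod 3): since gcd(11, 3) = 1, we get a unique residue mod 33.
    Write x = 6 + 11·t and substitute into x ≡ 1 (mod 3): 11·t ≡ 1 − 6 = -5 (mod 3).
    Reduce coefficients mod 3: 2·t ≡ 1 (mod 3).
    The inverse of 2 mod 3 is 2 (since 2·2 = 4 = 1·3 + 1), so t ≡ 2·1 = 2 ≡ 2 (mod 3).
    Then x = 6 + 11·2 = 28, valid modulo lcm(11, 3) = 33: x ≡ 28 (mod 33).
  Combine with x ≡ 3 (mod 4): since gcd(33, 4) = 1, we get a unique residue mod 132.
    Write x = 28 + 33·t and substitute into x ≡ 3 (mod 4): 33·t ≡ 3 − 28 = -25 (mod 4).
    Reduce coefficients mod 4: 1·t ≡ 3 (mod 4).
    So t ≡ 3 (mod 4).
    Then x = 28 + 33·3 = 127, valid modulo lcm(33, 4) = 132: x ≡ 127 (mod 132).
Verify: 127 mod 11 = 6 ✓, 127 mod 3 = 1 ✓, 127 mod 4 = 3 ✓.

x ≡ 127 (mod 132).


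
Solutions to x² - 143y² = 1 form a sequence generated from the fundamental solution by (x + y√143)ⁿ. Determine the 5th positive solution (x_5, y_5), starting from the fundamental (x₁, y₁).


Step 1: Find the fundamental solution (x₁, y₁) of x² - 143y² = 1.
  Expand √143 as a continued fraction. a₀ = ⌊√143⌋ = 11; iterate m_{k+1} = d_k·a_k − m_k, d_{k+1} = (143 − m_{k+1}²)/d_k, a_{k+1} = ⌊(a₀ + m_{k+1})/d_{k+1}⌋ (starting m₀ = 0, d₀ = 1), with convergents p_k = a_k·p_{k-1} + p_{k-2}, q_k = a_k·q_{k-1} + q_{k-2} (p₋₁ = 1, q₋₁ = 0):
  k = 0: a₀ = 11; p₀/q₀ = 11/1; p₀² − 143·q₀² = 121 − 143 = -22.
  k = 1: m = 11, d = 22, a = ⌊(11 + 11)/22⌋ = 1; p/q = (1·11 + 1)/(1·1 + 0) = 12/1; p² − 143·q² = 144 − 143 = 1.
  The first convergent with p² − 143·q² = 1 gives the fundamental solution (x₁, y₁) = (12, 1).
Step 2: Apply the recurrence (x_{n+1}, y_{n+1}) = (x₁x_n + 143y₁y_n, x₁y_n + y₁x_n) repeatedly.
  From (x_1, y_1) = (12, 1): x_2 = 12·12 + 143·1·1 = 287; y_2 = 12·1 + 1·12 = 24.
  From (x_2, y_2) = (287, 24): x_3 = 12·287 + 143·1·24 = 6876; y_3 = 12·24 + 1·287 = 575.
  From (x_3, y_3) = (6876, 575): x_4 = 12·6876 + 143·1·575 = 164737; y_4 = 12·575 + 1·6876 = 13776.
  From (x_4, y_4) = (164737, 13776): x_5 = 12·164737 + 143·1·13776 = 3946812; y_5 = 12·13776 + 1·164737 = 330049.
Step 3: Verify x_5² - 143·y_5² = 15577324963344 - 15577324963343 = 1 (should be 1). ✓

(x_1, y_1) = (12, 1); (x_5, y_5) = (3946812, 330049).


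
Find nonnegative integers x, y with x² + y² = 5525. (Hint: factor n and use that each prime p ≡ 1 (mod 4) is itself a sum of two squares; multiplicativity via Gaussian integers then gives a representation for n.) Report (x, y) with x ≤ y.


Step 1: Factor n = 5525 = 5^2 · 13 · 17.
Step 2: Check the mod-4 condition on each prime factor: 5 ≡ 1 (mod 4), exponent 2; 13 ≡ 1 (mod 4), exponent 1; 17 ≡ 1 (mod 4), exponent 1.
All primes ≡ 3 (mod 4) appear to even exponent (or don't appear), so by the two-squares theorem n IS expressible as a sum of two squares.
Step 3: Build a representation. Group n = k² · m with k = 5 and m = 13 · 17 = 221 (a product of primes ≡ 1 (mod 4)); a representation of m scales to one of n via (k·x)² + (k·y)² = k²(x² + y²). Each prime p ≡ 1 (mod 4) is itself a sum of two squares; find a² by testing p − a² for a perfect square:
  13: 13 − 1² = 12, 13 − 2² = 9 = 3² ⇒ 13 = 2² + 3².
  17: 17 − 1² = 16 = 4² ⇒ 17 = 1² + 4².
  Combine using the Brahmagupta–Fibonacci identity (a² + b²)(c² + d²) = (ac − bd)² + (ad + bc)² = (ac + bd)² + (ad − bc)²:
  13 · 17 = 221: from (2² + 3²)(1² + 4²), take (2·1 − 3·4, 2·4 + 3·1) = (2 − 12, 8 + 3) = (-10, 11); dropping signs (only squares matter) gives (10, 11); check 10² + 11² = 100 + 121 = 221 ✓.
  Scale by k = 5: (5·10, 5·11) = (50, 55).
Step 4: Order so x ≤ y and verify: 50² + 55² = 2500 + 3025 = 5525 = n. ✓

n = 5525 = 50² + 55² (one valid representation with x ≤ y).


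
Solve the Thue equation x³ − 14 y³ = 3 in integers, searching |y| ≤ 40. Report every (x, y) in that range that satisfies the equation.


The equation is x³ - 14y³ = 3. For fixed y, x³ = 14·y³ + 3, so a solution requires the RHS to be a perfect cube.
Strategy: iterate y from -40 to 40, compute RHS = 14·y³ + 3, and check whether it is a (positive or negative) perfect cube.
Check small values of y:
  y = 0: RHS = 3 is not a perfect cube.
  y = 1: RHS = 17 is not a perfect cube.
  y = -1: RHS = -11 is not a perfect cube.
  y = 2: RHS = 115 is not a perfect cube.
  y = -2: RHS = -109 is not a perfect cube.
  y = 3: RHS = 381 is not a perfect cube.
  y = -3: RHS = -375 is not a perfect cube.
Continuing the search up to |y| = 40 finds no solutions either.
No (x, y) in the scanned range satisfies the equation.

No integer solutions with |y| ≤ 40.


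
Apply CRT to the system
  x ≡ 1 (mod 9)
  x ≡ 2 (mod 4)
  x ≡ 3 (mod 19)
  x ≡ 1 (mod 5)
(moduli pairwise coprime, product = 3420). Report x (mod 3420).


Product of moduli M = 9 · 4 · 19 · 5 = 3420.
Merge one congruence at a time:
  Start: x ≡ 1 (mod 9).
  Combine with x ≡ 2 (mod 4); new modulus lcm = 36.
    Write x = 1 + 9·t and substitute into x ≡ 2 (mod 4): 9·t ≡ 2 − 1 = 1 (mod 4).
    Reduce coefficients mod 4: 1·t ≡ 1 (mod 4).
    So t ≡ 1 (mod 4).
    Then x = 1 + 9·1 = 10, valid modulo lcm(9, 4) = 36: x ≡ 10 (mod 36).
  Combine with x ≡ 3 (mod 19); new modulus lcm = 684.
    Write x = 10 + 36·t and substitute into x ≡ 3 (mod 19): 36·t ≡ 3 − 10 = -7 (mod 19).
    Reduce coefficients mod 19: 17·t ≡ 12 (mod 19).
    The inverse of 17 mod 19 is 9 (since 17·9 = 153 = 8·19 + 1), so t ≡ 9·12 = 108 ≡ 13 (mod 19).
    Then x = 10 + 36·13 = 478, valid modulo lcm(36, 19) = 684: x ≡ 478 (mod 684).
  Combine with x ≡ 1 (mod 5); new modulus lcm = 3420.
    Write x = 478 + 684·t and substitute into x ≡ 1 (mod 5): 684·t ≡ 1 − 478 = -477 (mod 5).
    Reduce coefficients mod 5: 4·t ≡ 3 (mod 5).
    The inverse of 4 mod 5 is 4 (since 4·4 = 16 = 3·5 + 1), so t ≡ 4·3 = 12 ≡ 2 (mod 5).
    Then x = 478 + 684·2 = 1846, valid modulo lcm(684, 5) = 3420: x ≡ 1846 (mod 3420).
Verify against each original: 1846 mod 9 = 1, 1846 mod 4 = 2, 1846 mod 19 = 3, 1846 mod 5 = 1.

x ≡ 1846 (mod 3420).


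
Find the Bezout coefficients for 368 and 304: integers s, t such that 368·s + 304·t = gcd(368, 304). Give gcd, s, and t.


Euclidean algorithm on (368, 304) — divide until remainder is 0:
  368 = 1 · 304 + 64
  304 = 4 · 64 + 48
  64 = 1 · 48 + 16
  48 = 3 · 16 + 0
gcd(368, 304) = 16.
Track Bezout coefficients alongside the remainders: start with r₀ = 368 = a·1 + b·0 (s = 1, t = 0) and r₁ = 304 = a·0 + b·1 (s = 0, t = 1); each new remainder r_{k+1} = r_{k-1} − q_k·r_k inherits s_{k+1} = s_{k-1} − q_k·s_k, t_{k+1} = t_{k-1} − q_k·t_k, so r_k = a·s_k + b·t_k at every step:
  q = 1: r = 64, s = 1 − 1·0 = 1, t = 0 − 1·1 = -1  (check: 368·1 + 304·(-1) = 64)
  q = 4: r = 48, s = 0 − 4·1 = -4, t = 1 − 4·(-1) = 5  (check: 368·(-4) + 304·5 = 48)
  q = 1: r = 16, s = 1 − 1·(-4) = 5, t = -1 − 1·5 = -6  (check: 368·5 + 304·(-6) = 16)
The row with r = 16 (the gcd) gives the Bezout coefficients s = 5, t = -6.
Result: 368 · (5) + 304 · (-6) = 16.

gcd(368, 304) = 16; s = 5, t = -6 (check: 368·5 + 304·(-6) = 16).


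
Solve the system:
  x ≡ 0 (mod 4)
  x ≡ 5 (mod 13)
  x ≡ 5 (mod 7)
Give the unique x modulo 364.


Moduli 4, 13, 7 are pairwise coprime; by CRT there is a unique solution modulo M = 4 · 13 · 7 = 364.
Solve pairwise, accumulating the modulus:
  Start with x ≡ 0 (mod 4).
  Combine with x ≡ 5 (mod 13): since gcd(4, 13) = 1, we get a unique residue mod 52.
    Write x = 0 + 4·t and substitute into x ≡ 5 (mod 13): 4·t ≡ 5 − 0 = 5 (mod 13).
    The inverse of 4 mod 13 is 10 (since 4·10 = 40 = 3·13 + 1), so t ≡ 10·5 = 50 ≡ 11 (mod 13).
    Then x = 0 + 4·11 = 44, valid modulo lcm(4, 13) = 52: x ≡ 44 (mod 52).
  Combine with x ≡ 5 (mod 7): since gcd(52, 7) = 1, we get a unique residue mod 364.
    Write x = 44 + 52·t and substitute into x ≡ 5 (mod 7): 52·t ≡ 5 − 44 = -39 (mod 7).
    Reduce coefficients mod 7: 3·t ≡ 3 (mod 7).
    The inverse of 3 mod 7 is 5 (since 3·5 = 15 = 2·7 + 1), so t ≡ 5·3 = 15 ≡ 1 (mod 7).
    Then x = 44 + 52·1 = 96, valid modulo lcm(52, 7) = 364: x ≡ 96 (mod 364).
Verify: 96 mod 4 = 0 ✓, 96 mod 13 = 5 ✓, 96 mod 7 = 5 ✓.

x ≡ 96 (mod 364).


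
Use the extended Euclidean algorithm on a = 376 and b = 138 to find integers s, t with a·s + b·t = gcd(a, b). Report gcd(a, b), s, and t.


Euclidean algorithm on (376, 138) — divide until remainder is 0:
  376 = 2 · 138 + 100
  138 = 1 · 100 + 38
  100 = 2 · 38 + 24
  38 = 1 · 24 + 14
  24 = 1 · 14 + 10
  14 = 1 · 10 + 4
  10 = 2 · 4 + 2
  4 = 2 · 2 + 0
gcd(376, 138) = 2.
Track Bezout coefficients alongside the remainders: start with r₀ = 376 = a·1 + b·0 (s = 1, t = 0) and r₁ = 138 = a·0 + b·1 (s = 0, t = 1); each new remainder r_{k+1} = r_{k-1} − q_k·r_k inherits s_{k+1} = s_{k-1} − q_k·s_k, t_{k+1} = t_{k-1} − q_k·t_k, so r_k = a·s_k + b·t_k at every step:
  q = 2: r = 100, s = 1 − 2·0 = 1, t = 0 − 2·1 = -2  (check: 376·1 + 138·(-2) = 100)
  q = 1: r = 38, s = 0 − 1·1 = -1, t = 1 − 1·(-2) = 3  (check: 376·(-1) + 138·3 = 38)
  q = 2: r = 24, s = 1 − 2·(-1) = 3, t = -2 − 2·3 = -8  (check: 376·3 + 138·(-8) = 24)
  q = 1: r = 14, s = -1 − 1·3 = -4, t = 3 − 1·(-8) = 11  (check: 376·(-4) + 138·11 = 14)
  q = 1: r = 10, s = 3 − 1·(-4) = 7, t = -8 − 1·11 = -19  (check: 376·7 + 138·(-19) = 10)
  q = 1: r = 4, s = -4 − 1·7 = -11, t = 11 − 1·(-19) = 30  (check: 376·(-11) + 138·30 = 4)
  q = 2: r = 2, s = 7 − 2·(-11) = 29, t = -19 − 2·30 = -79  (check: 376·29 + 138·(-79) = 2)
The row with r = 2 (the gcd) gives the Bezout coefficients s = 29, t = -79.
Result: 376 · (29) + 138 · (-79) = 2.

gcd(376, 138) = 2; s = 29, t = -79 (check: 376·29 + 138·(-79) = 2).


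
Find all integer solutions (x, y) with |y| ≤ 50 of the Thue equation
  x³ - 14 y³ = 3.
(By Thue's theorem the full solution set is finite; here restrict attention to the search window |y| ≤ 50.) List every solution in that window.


The equation is x³ - 14y³ = 3. For fixed y, x³ = 14·y³ + 3, so a solution requires the RHS to be a perfect cube.
Strategy: iterate y from -50 to 50, compute RHS = 14·y³ + 3, and check whether it is a (positive or negative) perfect cube.
Check small values of y:
  y = 0: RHS = 3 is not a perfect cube.
  y = 1: RHS = 17 is not a perfect cube.
  y = -1: RHS = -11 is not a perfect cube.
  y = 2: RHS = 115 is not a perfect cube.
  y = -2: RHS = -109 is not a perfect cube.
  y = 3: RHS = 381 is not a perfect cube.
  y = -3: RHS = -375 is not a perfect cube.
Continuing the search up to |y| = 50 finds no solutions either.
No (x, y) in the scanned range satisfies the equation.

No integer solutions with |y| ≤ 50.


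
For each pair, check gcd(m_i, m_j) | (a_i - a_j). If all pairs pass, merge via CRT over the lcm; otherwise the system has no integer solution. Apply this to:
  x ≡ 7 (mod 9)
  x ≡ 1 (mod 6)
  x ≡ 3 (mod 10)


Moduli 9, 6, 10 are not pairwise coprime, so CRT works modulo lcm(m_i) when all pairwise compatibility conditions hold.
Pairwise compatibility: gcd(m_i, m_j) must divide a_i - a_j for every pair.
Merge one congruence at a time:
  Start: x ≡ 7 (mod 9).
  Combine with x ≡ 1 (mod 6): gcd(9, 6) = 3; 1 - 7 = -6, which IS divisible by 3, so compatible.
    Write x = 7 + 9·t and substitute into x ≡ 1 (mod 6): 9·t ≡ 1 − 7 = -6 (mod 6).
    Divide the congruence (and modulus) by g = 3: 3·t ≡ -2 (mod 2).
    Reduce coefficients mod 2: 1·t ≡ 0 (mod 2).
    So t ≡ 0 (mod 2).
    Then x = 7 + 9·0 = 7, valid modulo lcm(9, 6) = 18: x ≡ 7 (mod 18).
  Combine with x ≡ 3 (mod 10): gcd(18, 10) = 2; 3 - 7 = -4, which IS divisible by 2, so compatible.
    Write x = 7 + 18·t and substitute into x ≡ 3 (mod 10): 18·t ≡ 3 − 7 = -4 (mod 10).
    Divide the congruence (and modulus) by g = 2: 9·t ≡ -2 (mod 5).
    Reduce coefficients mod 5: 4·t ≡ 3 (mod 5).
    The inverse of 4 mod 5 is 4 (since 4·4 = 16 = 3·5 + 1), so t ≡ 4·3 = 12 ≡ 2 (mod 5).
    Then x = 7 + 18·2 = 43, valid modulo lcm(18, 10) = 90: x ≡ 43 (mod 90).
Verify: 43 mod 9 = 7, 43 mod 6 = 1, 43 mod 10 = 3.

x ≡ 43 (mod 90).


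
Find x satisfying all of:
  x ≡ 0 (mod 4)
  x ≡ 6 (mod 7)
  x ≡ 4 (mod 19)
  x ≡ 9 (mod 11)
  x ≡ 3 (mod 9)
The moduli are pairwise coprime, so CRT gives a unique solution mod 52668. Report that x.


Product of moduli M = 4 · 7 · 19 · 11 · 9 = 52668.
Merge one congruence at a time:
  Start: x ≡ 0 (mod 4).
  Combine with x ≡ 6 (mod 7); new modulus lcm = 28.
    Write x = 0 + 4·t and substitute into x ≡ 6 (mod 7): 4·t ≡ 6 − 0 = 6 (mod 7).
    The inverse of 4 mod 7 is 2 (since 4·2 = 8 = 1·7 + 1), so t ≡ 2·6 = 12 ≡ 5 (mod 7).
    Then x = 0 + 4·5 = 20, valid modulo lcm(4, 7) = 28: x ≡ 20 (mod 28).
  Combine with x ≡ 4 (mod 19); new modulus lcm = 532.
    Write x = 20 + 28·t and substitute into x ≡ 4 (mod 19): 28·t ≡ 4 − 20 = -16 (mod 19).
    Reduce coefficients mod 19: 9·t ≡ 3 (mod 19).
    The inverse of 9 mod 19 is 17 (since 9·17 = 153 = 8·19 + 1), so t ≡ 17·3 = 51 ≡ 13 (mod 19).
    Then x = 20 + 28·13 = 384, valid modulo lcm(28, 19) = 532: x ≡ 384 (mod 532).
  Combine with x ≡ 9 (mod 11); new modulus lcm = 5852.
    Write x = 384 + 532·t and substitute into x ≡ 9 (mod 11): 532·t ≡ 9 − 384 = -375 (mod 11).
    Reduce coefficients mod 11: 4·t ≡ 10 (mod 11).
    The inverse of 4 mod 11 is 3 (since 4·3 = 12 = 1·11 + 1), so t ≡ 3·10 = 30 ≡ 8 (mod 11).
    Then x = 384 + 532·8 = 4640, valid modulo lcm(532, 11) = 5852: x ≡ 4640 (mod 5852).
  Combine with x ≡ 3 (mod 9); new modulus lcm = 52668.
    Write x = 4640 + 5852·t and substitute into x ≡ 3 (mod 9): 5852·t ≡ 3 − 4640 = -4637 (mod 9).
    Reduce coefficients mod 9: 2·t ≡ 7 (mod 9).
    The inverse of 2 mod 9 is 5 (since 2·5 = 10 = 1·9 + 1), so t ≡ 5·7 = 35 ≡ 8 (mod 9).
    Then x = 4640 + 5852·8 = 51456, valid modulo lcm(5852, 9) = 52668: x ≡ 51456 (mod 52668).
Verify against each original: 51456 mod 4 = 0, 51456 mod 7 = 6, 51456 mod 19 = 4, 51456 mod 11 = 9, 51456 mod 9 = 3.

x ≡ 51456 (mod 52668).


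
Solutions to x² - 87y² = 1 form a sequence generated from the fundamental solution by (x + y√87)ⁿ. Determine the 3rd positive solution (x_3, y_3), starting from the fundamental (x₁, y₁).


Step 1: Find the fundamental solution (x₁, y₁) of x² - 87y² = 1.
  Expand √87 as a continued fraction. a₀ = ⌊√87⌋ = 9; iterate m_{k+1} = d_k·a_k − m_k, d_{k+1} = (87 − m_{k+1}²)/d_k, a_{k+1} = ⌊(a₀ + m_{k+1})/d_{k+1}⌋ (starting m₀ = 0, d₀ = 1), with convergents p_k = a_k·p_{k-1} + p_{k-2}, q_k = a_k·q_{k-1} + q_{k-2} (p₋₁ = 1, q₋₁ = 0):
  k = 0: a₀ = 9; p₀/q₀ = 9/1; p₀² − 87·q₀² = 81 − 87 = -6.
  k = 1: m = 9, d = 6, a = ⌊(9 + 9)/6⌋ = 3; p/q = (3·9 + 1)/(3·1 + 0) = 28/3; p² − 87·q² = 784 − 783 = 1.
  The first convergent with p² − 87·q² = 1 gives the fundamental solution (x₁, y₁) = (28, 3).
Step 2: Apply the recurrence (x_{n+1}, y_{n+1}) = (x₁x_n + 87y₁y_n, x₁y_n + y₁x_n) repeatedly.
  From (x_1, y_1) = (28, 3): x_2 = 28·28 + 87·3·3 = 1567; y_2 = 28·3 + 3·28 = 168.
  From (x_2, y_2) = (1567, 168): x_3 = 28·1567 + 87·3·168 = 87724; y_3 = 28·168 + 3·1567 = 9405.
Step 3: Verify x_3² - 87·y_3² = 7695500176 - 7695500175 = 1 (should be 1). ✓

(x_1, y_1) = (28, 3); (x_3, y_3) = (87724, 9405).
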